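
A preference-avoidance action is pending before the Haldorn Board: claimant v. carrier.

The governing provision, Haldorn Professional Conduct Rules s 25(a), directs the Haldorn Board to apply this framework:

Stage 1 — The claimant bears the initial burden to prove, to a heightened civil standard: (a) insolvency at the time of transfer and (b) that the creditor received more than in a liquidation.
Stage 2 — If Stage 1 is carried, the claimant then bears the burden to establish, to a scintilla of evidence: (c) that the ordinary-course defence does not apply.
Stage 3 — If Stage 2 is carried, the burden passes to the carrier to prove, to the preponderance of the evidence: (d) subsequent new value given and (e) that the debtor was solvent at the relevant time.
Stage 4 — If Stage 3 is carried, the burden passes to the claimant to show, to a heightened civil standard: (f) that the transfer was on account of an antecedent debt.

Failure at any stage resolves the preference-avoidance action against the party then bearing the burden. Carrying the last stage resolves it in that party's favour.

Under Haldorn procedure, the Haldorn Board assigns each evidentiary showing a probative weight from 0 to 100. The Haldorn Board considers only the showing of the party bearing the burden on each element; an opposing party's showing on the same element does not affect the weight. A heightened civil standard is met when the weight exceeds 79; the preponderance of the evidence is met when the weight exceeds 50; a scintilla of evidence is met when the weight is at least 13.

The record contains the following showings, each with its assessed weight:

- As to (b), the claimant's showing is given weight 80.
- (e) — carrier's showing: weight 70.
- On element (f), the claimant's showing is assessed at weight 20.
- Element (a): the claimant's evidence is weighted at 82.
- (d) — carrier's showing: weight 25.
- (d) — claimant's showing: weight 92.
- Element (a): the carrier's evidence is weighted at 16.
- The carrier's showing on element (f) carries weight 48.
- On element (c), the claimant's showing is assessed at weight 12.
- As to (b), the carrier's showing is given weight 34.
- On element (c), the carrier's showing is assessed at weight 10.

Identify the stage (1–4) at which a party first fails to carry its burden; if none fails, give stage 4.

stage 2

Stage 1 — burden on claimant; standard: a heightened civil standard (weight exceeds 79).
    (a): 82 (carrier's 16 disregarded) > 79 [met]
    (b): 80 (carrier's 34 disregarded) > 79 [met]
  Stage 1 is satisfied; the claimant continues to bear the burden.
Stage 2 — burden on claimant; standard: a scintilla of evidence (weight is at least 13).
    (c): 12 (carrier's 10 disregarded) < 13 [not met]
  Not every element is met, so the claimant fails to carry Stage 2.
The analysis ends at Stage 2; the carrier prevails.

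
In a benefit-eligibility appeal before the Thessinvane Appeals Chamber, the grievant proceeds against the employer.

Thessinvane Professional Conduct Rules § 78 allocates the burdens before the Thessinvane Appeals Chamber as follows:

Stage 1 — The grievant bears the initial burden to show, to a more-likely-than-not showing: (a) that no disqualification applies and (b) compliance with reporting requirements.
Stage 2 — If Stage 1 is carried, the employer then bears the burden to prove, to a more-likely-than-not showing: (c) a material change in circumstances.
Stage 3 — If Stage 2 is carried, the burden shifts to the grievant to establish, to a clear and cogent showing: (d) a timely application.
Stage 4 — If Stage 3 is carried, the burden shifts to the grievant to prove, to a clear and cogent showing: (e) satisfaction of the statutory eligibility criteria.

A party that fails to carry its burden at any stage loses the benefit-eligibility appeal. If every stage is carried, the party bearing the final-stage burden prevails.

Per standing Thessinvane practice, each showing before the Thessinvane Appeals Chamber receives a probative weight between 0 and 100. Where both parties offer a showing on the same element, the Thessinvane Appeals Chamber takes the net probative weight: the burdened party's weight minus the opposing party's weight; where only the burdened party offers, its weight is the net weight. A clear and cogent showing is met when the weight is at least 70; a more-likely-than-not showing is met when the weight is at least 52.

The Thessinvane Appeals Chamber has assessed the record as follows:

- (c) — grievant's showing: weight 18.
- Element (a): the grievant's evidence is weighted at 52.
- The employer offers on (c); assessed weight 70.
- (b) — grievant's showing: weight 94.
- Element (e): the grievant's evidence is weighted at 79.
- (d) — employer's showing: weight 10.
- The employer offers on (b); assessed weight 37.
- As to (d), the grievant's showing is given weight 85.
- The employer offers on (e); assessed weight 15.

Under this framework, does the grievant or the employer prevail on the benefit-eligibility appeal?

employer

At Stage 1 the grievant must meet a more-likely-than-not showing (weight is at least 52): on (a) the weight is 52, ≥ 52, so (a) meets the standard; on (b) the weight is 94 less the opposing 37 gives net 57, ≥ 52, so (b) meets the standard.
  All elements met. The burden passes to the employer.
At Stage 2 the employer must meet a more-likely-than-not showing (weight is at least 52): on (c) the weight is 70 less the opposing 18 gives net 52, which does reach 52, so (c) meets the standard.
  Stage 2 is satisfied; the onus moves to the grievant.
At Stage 3 the grievant must meet a clear and cogent showing (weight is at least 70): on (d) the weight is 85 less the opposing 10 gives net 75, which does reach 70, so (d) meets the standard.
  All elements met. The grievant retains the burden for Stage 4.
At Stage 4 the grievant must meet a clear and cogent showing (weight is at least 70): on (e) the weight is 79 less the opposing 15 gives net 64, which does not reach 70, so (e) does not meet the standard.
  Stage 4 not carried; the grievant fails its burden.
The employer prevails.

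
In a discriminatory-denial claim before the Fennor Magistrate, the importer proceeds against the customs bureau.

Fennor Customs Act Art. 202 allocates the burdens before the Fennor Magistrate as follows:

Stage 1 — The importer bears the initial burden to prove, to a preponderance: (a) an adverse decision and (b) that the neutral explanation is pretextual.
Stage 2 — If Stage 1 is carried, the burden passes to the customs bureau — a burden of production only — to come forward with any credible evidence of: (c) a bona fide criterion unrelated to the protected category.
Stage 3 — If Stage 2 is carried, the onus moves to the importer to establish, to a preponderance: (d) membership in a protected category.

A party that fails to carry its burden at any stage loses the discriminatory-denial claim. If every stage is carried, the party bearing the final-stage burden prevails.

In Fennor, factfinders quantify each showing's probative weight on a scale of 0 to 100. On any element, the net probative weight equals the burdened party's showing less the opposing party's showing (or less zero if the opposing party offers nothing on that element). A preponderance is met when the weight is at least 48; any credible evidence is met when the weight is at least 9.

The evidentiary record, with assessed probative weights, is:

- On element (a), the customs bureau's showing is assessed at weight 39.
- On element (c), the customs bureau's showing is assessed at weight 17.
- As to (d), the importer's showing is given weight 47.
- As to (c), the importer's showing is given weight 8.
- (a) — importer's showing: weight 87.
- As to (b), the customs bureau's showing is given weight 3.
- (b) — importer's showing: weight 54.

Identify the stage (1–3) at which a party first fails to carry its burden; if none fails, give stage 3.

Stage 1 (importer, a preponderance, weight is at least 48): (a) net 87−39=48 ≥ 48 — meets; (b) net 54−3=51 ≥ 48 — meets.
  All elements met. The burden passes to the customs bureau.
Stage 2 (customs bureau, any credible evidence, weight is at least 9): (c) net 17−8=9 ≥ 9 — meets.
  Stage 2 carried; the burden shifts to the importer.
Stage 3 (importer, a preponderance, weight is at least 48): (d) 47 < 48 — fails.
  Stage 3 not carried; the importer fails its burden.
The analysis ends at Stage 3; the customs bureau prevails.

stage 3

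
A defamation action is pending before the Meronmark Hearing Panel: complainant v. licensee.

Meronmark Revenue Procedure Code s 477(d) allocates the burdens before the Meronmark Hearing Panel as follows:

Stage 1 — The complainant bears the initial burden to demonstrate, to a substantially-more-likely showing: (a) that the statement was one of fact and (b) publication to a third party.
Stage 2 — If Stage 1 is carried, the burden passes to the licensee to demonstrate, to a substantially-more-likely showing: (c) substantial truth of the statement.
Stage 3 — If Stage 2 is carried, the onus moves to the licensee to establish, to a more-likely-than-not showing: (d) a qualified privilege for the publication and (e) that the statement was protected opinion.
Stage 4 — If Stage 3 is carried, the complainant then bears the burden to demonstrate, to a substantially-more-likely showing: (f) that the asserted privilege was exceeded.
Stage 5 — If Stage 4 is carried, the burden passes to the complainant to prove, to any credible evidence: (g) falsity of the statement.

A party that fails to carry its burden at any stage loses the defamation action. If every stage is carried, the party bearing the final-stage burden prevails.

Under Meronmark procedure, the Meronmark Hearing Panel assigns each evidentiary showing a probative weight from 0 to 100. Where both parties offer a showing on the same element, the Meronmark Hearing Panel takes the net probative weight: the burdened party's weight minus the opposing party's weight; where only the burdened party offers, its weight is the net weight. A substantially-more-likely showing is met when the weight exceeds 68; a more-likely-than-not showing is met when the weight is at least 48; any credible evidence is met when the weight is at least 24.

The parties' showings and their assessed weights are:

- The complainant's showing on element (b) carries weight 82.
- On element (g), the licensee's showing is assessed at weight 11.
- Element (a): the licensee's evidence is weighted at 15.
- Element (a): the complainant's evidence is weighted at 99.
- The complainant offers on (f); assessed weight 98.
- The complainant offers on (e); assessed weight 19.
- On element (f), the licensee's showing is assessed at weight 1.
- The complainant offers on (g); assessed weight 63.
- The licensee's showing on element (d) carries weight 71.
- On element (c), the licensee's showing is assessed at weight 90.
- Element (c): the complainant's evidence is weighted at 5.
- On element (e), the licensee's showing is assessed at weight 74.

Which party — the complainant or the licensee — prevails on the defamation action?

Stage 1 (complainant, a substantially-more-likely showing, weight exceeds 68): (a) net 99−15=84 > 68 — meets; (b) 82 > 68 — meets.
  All elements met. The burden passes to the licensee.
Stage 2 (licensee, a substantially-more-likely showing, weight exceeds 68): (c) net 90−5=85 > 68 — meets.
  Stage 2 carried; the burden remains with the licensee.
Stage 3 (licensee, a more-likely-than-not showing, weight is at least 48): (d) 71 ≥ 48 — meets; (e) net 74−19=55 ≥ 48 — meets.
  The licensee carries Stage 3; the complainant now bears the burden.
Stage 4 (complainant, a substantially-more-likely showing, weight exceeds 68): (f) net 98−1=97 > 68 — meets.
  Stage 4 carried; the burden remains with the complainant.
Stage 5 (complainant, any credible evidence, weight is at least 24): (g) net 63−11=52 ≥ 24 — meets.
  Stage 5 carried; the final stage is satisfied.
All stages carried — the complainant prevails.

complainant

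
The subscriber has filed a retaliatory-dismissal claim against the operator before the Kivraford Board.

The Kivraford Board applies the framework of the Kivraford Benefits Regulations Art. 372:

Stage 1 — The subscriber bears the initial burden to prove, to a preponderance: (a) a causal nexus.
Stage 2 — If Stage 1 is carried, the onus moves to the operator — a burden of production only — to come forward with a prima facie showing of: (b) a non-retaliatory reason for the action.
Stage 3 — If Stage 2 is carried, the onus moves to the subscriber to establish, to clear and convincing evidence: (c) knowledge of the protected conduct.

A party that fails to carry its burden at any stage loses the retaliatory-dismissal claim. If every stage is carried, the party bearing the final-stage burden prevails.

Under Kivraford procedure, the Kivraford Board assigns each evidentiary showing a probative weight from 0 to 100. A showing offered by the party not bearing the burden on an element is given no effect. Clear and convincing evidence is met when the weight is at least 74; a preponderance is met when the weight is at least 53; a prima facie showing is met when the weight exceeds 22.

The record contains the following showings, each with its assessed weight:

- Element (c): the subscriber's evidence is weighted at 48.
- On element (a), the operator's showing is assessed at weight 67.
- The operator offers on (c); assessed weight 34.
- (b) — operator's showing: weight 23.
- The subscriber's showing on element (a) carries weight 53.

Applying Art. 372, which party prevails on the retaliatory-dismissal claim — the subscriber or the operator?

Stage 1 — burden on subscriber; standard: a preponderance (weight is at least 53).
    (a): 53 (operator's 67 disregarded) ≥ 53 [met]
  The subscriber carries Stage 1; the operator now bears the burden.
Stage 2 — burden on operator; standard: a prima facie showing (weight exceeds 22).
    (b): 23 > 22 [met]
  All elements met. The burden passes to the subscriber.
Stage 3 — burden on subscriber; standard: clear and convincing evidence (weight is at least 74).
    (c): 48 (operator's 34 disregarded) < 74 [not met]
  Stage 3 not carried; the subscriber fails its burden.
So the operator prevails.

operator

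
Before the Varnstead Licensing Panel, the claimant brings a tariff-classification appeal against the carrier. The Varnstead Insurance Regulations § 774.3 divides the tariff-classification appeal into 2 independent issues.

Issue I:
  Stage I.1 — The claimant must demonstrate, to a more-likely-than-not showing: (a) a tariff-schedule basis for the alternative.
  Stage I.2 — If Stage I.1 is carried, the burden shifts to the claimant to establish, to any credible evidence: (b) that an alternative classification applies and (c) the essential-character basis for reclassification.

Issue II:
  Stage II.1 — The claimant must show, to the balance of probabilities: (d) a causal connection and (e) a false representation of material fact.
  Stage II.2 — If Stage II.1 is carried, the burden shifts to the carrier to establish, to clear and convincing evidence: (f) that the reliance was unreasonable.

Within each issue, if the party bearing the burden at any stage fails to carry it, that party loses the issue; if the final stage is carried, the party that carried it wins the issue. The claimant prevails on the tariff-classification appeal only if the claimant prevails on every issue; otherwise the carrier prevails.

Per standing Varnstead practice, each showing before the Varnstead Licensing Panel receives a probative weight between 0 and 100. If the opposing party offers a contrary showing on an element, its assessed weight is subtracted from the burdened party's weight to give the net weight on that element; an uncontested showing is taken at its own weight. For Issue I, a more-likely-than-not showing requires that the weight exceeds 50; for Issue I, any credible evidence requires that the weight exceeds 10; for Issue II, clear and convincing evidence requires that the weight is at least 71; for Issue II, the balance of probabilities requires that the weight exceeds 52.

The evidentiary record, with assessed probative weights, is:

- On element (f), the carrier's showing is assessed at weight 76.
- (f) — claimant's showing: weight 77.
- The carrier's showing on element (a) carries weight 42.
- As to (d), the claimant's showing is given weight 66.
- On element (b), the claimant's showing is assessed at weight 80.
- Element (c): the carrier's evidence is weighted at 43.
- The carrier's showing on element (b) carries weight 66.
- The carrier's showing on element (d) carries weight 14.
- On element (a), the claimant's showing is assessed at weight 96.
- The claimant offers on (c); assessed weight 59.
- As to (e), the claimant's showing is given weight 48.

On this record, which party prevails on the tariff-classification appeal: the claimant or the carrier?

carrier

— Issue I —
Stage I.1 (claimant, a more-likely-than-not showing, weight exceeds 50): (a) net 96−42=54 > 50 — meets.
  Stage I.1 is satisfied; the claimant continues to bear the burden.
Stage I.2 (claimant, any credible evidence, weight exceeds 10): (b) net 80−66=14 > 10 — meets; (c) net 59−43=16 > 10 — meets.
  Stage I.2 carried; the final stage is satisfied.
With every stage satisfied, the claimant prevails on this issue.
— Issue II —
Stage II.1 — burden on claimant; standard: the balance of probabilities (weight exceeds 52).
    (d): 66 − 14 = 52 ≤ 52 [not met]
    (e): 48 ≤ 52 [not met]
  Stage II.1 not carried; the claimant fails its burden.
So the carrier prevails on this issue.
Per-issue: Issue I → claimant; Issue II → carrier. The claimant must prevail on every issue; overall, the carrier prevails.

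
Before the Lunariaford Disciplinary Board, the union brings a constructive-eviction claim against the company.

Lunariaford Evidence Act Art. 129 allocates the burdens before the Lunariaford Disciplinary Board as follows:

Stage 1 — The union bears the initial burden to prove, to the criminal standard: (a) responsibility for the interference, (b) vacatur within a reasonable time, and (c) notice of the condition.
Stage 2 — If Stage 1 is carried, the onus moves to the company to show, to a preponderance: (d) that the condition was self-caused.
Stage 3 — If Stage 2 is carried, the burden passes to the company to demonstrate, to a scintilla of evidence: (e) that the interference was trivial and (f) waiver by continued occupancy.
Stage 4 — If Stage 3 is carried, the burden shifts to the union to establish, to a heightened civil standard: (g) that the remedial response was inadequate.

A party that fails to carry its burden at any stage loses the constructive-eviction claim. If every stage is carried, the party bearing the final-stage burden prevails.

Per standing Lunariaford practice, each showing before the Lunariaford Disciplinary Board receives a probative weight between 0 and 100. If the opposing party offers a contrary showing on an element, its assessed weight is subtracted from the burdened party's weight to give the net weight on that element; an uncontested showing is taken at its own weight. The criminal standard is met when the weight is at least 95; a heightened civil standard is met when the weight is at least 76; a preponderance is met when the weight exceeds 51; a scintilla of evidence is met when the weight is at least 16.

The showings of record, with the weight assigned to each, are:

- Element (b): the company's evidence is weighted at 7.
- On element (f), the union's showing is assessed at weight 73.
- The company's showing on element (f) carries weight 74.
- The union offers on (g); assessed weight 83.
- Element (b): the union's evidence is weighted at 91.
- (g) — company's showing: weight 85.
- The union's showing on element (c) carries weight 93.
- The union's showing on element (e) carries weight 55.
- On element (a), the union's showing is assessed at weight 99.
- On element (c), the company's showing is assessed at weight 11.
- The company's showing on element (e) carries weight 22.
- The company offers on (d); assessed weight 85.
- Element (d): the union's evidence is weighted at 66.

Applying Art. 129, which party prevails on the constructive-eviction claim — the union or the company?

company

Stage 1 — burden on union; standard: the criminal standard (weight is at least 95).
    (a): 99 ≥ 95 [met]
    (b): 91 − 7 = 84 < 95 [not met]
    (c): 93 − 11 = 82 < 95 [not met]
  Stage 1 not carried; the union fails its burden.
The analysis ends at Stage 1; the company prevails.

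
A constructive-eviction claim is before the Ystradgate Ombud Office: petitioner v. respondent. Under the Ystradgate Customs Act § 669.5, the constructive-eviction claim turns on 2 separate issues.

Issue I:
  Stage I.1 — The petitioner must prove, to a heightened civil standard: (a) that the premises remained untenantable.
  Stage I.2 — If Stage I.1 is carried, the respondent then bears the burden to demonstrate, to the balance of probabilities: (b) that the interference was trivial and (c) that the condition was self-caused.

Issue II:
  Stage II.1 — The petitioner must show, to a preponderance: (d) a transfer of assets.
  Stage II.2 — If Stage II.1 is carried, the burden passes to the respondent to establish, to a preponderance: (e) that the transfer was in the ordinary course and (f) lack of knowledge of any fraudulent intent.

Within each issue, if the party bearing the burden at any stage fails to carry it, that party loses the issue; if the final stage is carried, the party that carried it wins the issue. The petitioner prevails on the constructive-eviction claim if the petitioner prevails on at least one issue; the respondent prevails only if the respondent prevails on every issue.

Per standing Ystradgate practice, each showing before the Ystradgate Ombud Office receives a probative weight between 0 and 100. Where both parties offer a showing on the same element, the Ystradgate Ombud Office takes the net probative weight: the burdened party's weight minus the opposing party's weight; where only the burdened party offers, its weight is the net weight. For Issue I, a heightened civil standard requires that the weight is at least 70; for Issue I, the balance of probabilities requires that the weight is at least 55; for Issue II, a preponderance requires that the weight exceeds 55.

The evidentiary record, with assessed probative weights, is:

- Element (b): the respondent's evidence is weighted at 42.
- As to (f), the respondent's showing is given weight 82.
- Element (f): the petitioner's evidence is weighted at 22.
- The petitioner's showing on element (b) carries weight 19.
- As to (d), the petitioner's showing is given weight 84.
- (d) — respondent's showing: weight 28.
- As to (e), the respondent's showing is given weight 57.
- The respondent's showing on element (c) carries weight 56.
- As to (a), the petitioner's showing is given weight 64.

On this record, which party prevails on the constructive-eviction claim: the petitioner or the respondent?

respondent

— Issue I —
At Stage I.1 the petitioner must meet a heightened civil standard (weight is at least 70): on (a) the weight is 64, < 70, so (a) does not meet the standard.
  The petitioner does not carry Stage I.1.
The respondent prevails on this issue.
— Issue II —
At Stage II.1 the petitioner must meet a preponderance (weight exceeds 55): on (d) the weight is 84 less the opposing 28 gives net 56, which does exceed 55, so (d) meets the standard.
  The petitioner carries Stage II.1; the respondent now bears the burden.
At Stage II.2 the respondent must meet a preponderance (weight exceeds 55): on (e) the weight is 57, > 55, so (e) meets the standard; on (f) the weight is 82 less the opposing 22 gives net 60, which does exceed 55, so (f) meets the standard.
  All elements met at the final stage.
All stages carried — the respondent prevails on this issue.
Per-issue: Issue I → respondent; Issue II → respondent. The petitioner must prevail on at least one issue; overall, the respondent prevails.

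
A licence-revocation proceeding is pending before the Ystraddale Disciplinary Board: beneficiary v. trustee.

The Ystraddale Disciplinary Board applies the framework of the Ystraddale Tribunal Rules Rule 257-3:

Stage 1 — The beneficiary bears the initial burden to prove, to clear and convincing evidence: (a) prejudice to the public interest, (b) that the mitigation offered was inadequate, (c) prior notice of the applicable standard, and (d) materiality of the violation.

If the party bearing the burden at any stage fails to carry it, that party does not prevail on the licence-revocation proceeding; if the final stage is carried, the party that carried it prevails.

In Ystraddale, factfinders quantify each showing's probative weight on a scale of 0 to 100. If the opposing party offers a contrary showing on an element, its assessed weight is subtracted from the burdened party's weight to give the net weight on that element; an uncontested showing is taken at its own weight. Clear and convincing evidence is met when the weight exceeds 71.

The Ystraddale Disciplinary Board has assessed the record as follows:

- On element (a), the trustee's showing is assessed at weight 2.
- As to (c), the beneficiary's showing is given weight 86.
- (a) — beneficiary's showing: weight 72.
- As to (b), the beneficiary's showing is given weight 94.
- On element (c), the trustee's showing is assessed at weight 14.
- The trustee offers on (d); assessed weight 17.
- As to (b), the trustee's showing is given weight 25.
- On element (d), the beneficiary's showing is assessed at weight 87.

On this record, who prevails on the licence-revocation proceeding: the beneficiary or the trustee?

trustee

At Stage 1 the beneficiary must meet clear and convincing evidence (weight exceeds 71): on (a) the weight is 72 less the opposing 2 gives net 70, which does not exceed 71, so (a) does not meet the standard; on (b) the weight is 94 less the opposing 25 gives net 69, which does not exceed 71, so (b) does not meet the standard; on (c) the weight is 86 less the opposing 14 gives net 72, which does exceed 71, so (c) meets the standard; on (d) the weight is 87 less the opposing 17 gives net 70, ≤ 71, so (d) does not meet the standard.
  Stage 1 not carried; the beneficiary fails its burden.
So the trustee prevails.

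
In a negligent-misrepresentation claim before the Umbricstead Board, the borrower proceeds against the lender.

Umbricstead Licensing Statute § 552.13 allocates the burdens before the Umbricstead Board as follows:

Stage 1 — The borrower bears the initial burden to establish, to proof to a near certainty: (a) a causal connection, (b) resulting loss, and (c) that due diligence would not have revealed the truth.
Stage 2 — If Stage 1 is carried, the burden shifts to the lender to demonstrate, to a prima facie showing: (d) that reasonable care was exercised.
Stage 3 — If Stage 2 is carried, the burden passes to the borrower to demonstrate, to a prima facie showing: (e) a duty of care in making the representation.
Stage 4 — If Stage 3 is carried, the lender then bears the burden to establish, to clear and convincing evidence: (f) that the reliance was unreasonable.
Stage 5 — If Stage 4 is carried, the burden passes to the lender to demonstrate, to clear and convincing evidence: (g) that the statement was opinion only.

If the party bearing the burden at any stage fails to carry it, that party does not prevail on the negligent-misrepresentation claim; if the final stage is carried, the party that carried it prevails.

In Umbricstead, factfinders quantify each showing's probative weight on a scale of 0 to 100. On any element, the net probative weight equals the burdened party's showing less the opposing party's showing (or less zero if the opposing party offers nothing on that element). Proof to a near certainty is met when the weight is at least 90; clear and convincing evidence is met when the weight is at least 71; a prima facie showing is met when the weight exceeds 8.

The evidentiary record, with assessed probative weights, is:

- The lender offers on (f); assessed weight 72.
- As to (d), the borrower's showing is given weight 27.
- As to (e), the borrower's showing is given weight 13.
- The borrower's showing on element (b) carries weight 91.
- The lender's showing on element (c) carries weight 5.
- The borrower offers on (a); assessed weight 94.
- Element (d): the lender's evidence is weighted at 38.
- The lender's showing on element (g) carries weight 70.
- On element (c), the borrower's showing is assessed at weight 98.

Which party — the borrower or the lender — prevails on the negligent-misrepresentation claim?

Stage 1 (borrower, proof to a near certainty, weight is at least 90): (a) 94 ≥ 90 — meets; (b) 91 ≥ 90 — meets; (c) net 98−5=93 ≥ 90 — meets.
  The borrower carries Stage 1; the lender now bears the burden.
Stage 2 (lender, a prima facie showing, weight exceeds 8): (d) net 38−27=11 > 8 — meets.
  Stage 2 carried; the burden shifts to the borrower.
Stage 3 (borrower, a prima facie showing, weight exceeds 8): (e) 13 > 8 — meets.
  All elements met. The burden passes to the lender.
Stage 4 (lender, clear and convincing evidence, weight is at least 71): (f) 72 ≥ 71 — meets.
  Stage 4 is satisfied; the lender continues to bear the burden.
Stage 5 (lender, clear and convincing evidence, weight is at least 71): (g) 70 < 71 — fails.
  Not every element is met, so the lender fails to carry Stage 5.
The borrower prevails.

borrower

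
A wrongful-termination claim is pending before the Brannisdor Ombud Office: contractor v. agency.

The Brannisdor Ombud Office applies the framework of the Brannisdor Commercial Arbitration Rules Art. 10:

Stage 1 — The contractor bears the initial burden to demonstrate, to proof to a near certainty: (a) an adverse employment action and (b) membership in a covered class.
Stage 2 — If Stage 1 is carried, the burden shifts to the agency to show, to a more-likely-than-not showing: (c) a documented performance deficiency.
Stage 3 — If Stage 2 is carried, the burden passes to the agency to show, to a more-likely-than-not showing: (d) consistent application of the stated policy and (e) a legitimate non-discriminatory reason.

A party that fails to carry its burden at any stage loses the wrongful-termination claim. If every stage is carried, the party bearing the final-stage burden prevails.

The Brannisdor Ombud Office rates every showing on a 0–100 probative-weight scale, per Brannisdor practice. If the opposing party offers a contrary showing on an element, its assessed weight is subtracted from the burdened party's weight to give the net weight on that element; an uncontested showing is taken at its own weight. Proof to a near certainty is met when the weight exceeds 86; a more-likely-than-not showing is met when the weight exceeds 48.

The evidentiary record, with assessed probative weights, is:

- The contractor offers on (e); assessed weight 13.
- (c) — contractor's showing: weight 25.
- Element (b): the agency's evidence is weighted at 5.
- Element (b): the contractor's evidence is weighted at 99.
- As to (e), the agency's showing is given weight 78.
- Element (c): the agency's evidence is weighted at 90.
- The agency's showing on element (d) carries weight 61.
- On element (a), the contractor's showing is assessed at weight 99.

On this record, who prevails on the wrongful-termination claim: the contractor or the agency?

Stage 1 — burden on contractor; standard: proof to a near certainty (weight exceeds 86).
    (a): 99 > 86 [met]
    (b): 99 − 5 = 94 > 86 [met]
  All elements met. The burden passes to the agency.
Stage 2 — burden on agency; standard: a more-likely-than-not showing (weight exceeds 48).
    (c): 90 − 25 = 65 > 48 [met]
  Stage 2 is satisfied; the agency continues to bear the burden.
Stage 3 — burden on agency; standard: a more-likely-than-not showing (weight exceeds 48).
    (d): 61 > 48 [met]
    (e): 78 − 13 = 65 > 48 [met]
  All elements met at the final stage.
Every stage carried; the agency prevails.

agency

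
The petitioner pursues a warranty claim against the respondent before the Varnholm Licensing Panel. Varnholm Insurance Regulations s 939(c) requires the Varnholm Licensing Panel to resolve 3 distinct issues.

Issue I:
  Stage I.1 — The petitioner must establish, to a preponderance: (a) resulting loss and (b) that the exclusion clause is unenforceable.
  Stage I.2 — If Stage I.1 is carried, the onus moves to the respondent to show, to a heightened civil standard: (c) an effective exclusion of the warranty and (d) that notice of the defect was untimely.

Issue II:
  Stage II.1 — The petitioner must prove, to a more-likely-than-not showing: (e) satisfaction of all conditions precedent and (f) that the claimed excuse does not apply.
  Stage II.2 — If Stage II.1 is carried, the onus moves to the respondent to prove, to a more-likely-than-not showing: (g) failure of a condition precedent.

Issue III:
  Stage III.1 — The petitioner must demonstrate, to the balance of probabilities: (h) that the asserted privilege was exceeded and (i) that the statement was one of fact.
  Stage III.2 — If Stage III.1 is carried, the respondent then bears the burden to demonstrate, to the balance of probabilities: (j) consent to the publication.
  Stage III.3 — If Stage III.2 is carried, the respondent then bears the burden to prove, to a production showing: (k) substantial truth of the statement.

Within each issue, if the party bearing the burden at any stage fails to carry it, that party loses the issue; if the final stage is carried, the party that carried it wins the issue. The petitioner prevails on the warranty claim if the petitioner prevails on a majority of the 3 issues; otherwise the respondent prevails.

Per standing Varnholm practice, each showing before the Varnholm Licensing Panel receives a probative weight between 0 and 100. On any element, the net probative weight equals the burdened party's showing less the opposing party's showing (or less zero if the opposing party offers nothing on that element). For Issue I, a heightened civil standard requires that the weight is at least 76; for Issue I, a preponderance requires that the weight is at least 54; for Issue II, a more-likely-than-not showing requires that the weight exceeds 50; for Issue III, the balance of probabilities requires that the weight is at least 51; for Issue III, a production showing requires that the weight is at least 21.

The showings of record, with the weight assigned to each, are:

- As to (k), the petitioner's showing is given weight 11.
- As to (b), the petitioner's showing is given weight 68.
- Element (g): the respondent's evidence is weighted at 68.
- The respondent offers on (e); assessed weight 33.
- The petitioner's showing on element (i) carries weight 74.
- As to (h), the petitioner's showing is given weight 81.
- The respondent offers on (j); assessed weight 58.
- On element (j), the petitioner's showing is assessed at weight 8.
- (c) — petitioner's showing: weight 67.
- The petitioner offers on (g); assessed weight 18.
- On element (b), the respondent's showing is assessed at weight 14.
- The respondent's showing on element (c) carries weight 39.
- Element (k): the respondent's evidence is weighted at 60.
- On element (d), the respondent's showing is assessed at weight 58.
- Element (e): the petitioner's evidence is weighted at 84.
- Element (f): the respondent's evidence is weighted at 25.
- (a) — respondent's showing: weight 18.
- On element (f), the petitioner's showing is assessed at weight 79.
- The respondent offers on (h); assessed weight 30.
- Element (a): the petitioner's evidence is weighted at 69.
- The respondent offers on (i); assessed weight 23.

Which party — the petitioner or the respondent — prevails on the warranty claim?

— Issue I —
At Stage I.1 the petitioner must meet a preponderance (weight is at least 54): on (a) the weight is 69 less the opposing 18 gives net 51, which does not reach 54, so (a) does not meet the standard; on (b) the weight is 68 less the opposing 14 gives net 54, ≥ 54, so (b) meets the standard.
  Stage I.1 not carried; the petitioner fails its burden.
So the respondent prevails on this issue.
— Issue II —
Stage II.1 — burden on petitioner; standard: a more-likely-than-not showing (weight exceeds 50).
    (e): 84 − 33 = 51 > 50 [met]
    (f): 79 − 25 = 54 > 50 [met]
  All elements met. The burden passes to the respondent.
Stage II.2 — burden on respondent; standard: a more-likely-than-not showing (weight exceeds 50).
    (g): 68 − 18 = 50 ≤ 50 [not met]
  Not every element is met, so the respondent fails to carry Stage II.2.
The petitioner prevails on this issue.
— Issue III —
Stage III.1 — burden on petitioner; standard: the balance of probabilities (weight is at least 51).
    (h): 81 − 30 = 51 ≥ 51 [met]
    (i): 74 − 23 = 51 ≥ 51 [met]
  The petitioner carries Stage III.1; the respondent now bears the burden.
Stage III.2 — burden on respondent; standard: the balance of probabilities (weight is at least 51).
    (j): 58 − 8 = 50 < 51 [not met]
  Stage III.2 not carried; the respondent fails its burden.
So the petitioner prevails on this issue.
Per-issue: Issue I → respondent; Issue II → petitioner; Issue III → petitioner. The petitioner must prevail on a majority of issues; overall, the petitioner prevails.

petitioner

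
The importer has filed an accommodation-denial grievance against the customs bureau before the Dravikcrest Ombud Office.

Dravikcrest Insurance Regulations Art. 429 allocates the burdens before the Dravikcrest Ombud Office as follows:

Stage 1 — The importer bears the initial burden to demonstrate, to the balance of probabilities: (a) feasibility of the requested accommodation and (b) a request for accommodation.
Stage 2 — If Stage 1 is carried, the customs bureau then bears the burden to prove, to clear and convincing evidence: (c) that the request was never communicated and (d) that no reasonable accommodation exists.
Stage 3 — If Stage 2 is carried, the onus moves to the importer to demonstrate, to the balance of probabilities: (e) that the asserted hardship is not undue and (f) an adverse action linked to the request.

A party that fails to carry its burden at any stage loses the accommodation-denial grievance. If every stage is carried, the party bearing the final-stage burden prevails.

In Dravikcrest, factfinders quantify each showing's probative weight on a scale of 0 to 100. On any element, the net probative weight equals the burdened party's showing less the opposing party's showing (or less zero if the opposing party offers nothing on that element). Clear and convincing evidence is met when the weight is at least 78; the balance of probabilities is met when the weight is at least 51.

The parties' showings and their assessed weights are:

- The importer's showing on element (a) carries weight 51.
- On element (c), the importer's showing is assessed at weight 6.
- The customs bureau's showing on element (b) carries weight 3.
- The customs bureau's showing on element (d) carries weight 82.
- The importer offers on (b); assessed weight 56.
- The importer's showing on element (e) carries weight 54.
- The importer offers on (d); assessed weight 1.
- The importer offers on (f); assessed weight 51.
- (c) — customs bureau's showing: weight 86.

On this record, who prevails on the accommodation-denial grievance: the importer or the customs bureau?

Stage 1 (importer, the balance of probabilities, weight is at least 51): (a) 51 ≥ 51 — meets; (b) net 56−3=53 ≥ 51 — meets.
  The importer carries Stage 1; the customs bureau now bears the burden.
Stage 2 (customs bureau, clear and convincing evidence, weight is at least 78): (c) net 86−6=80 ≥ 78 — meets; (d) net 82−1=81 ≥ 78 — meets.
  Stage 2 carried; the burden shifts to the importer.
Stage 3 (importer, the balance of probabilities, weight is at least 51): (e) 54 ≥ 51 — meets; (f) 51 ≥ 51 — meets.
  The importer carries the last stage.
All stages carried — the importer prevails.

importer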